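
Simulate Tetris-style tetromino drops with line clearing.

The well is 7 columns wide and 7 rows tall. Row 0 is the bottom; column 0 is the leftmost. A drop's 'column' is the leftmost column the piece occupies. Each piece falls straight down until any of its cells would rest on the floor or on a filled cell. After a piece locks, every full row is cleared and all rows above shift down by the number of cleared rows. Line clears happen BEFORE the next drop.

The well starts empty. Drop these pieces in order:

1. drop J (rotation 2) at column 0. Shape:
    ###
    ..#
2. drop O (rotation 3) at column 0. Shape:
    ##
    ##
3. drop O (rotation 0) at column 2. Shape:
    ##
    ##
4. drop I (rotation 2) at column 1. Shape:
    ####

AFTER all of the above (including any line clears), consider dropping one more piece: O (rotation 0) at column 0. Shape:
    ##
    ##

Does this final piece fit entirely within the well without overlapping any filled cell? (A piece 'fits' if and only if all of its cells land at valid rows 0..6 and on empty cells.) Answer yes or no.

Answer: yes

Derivation:
Drop 1: J rot2 at col 0 lands with bottom-row=0; cleared 0 line(s) (total 0); column heights now [2 2 2 0 0 0 0], max=2
Drop 2: O rot3 at col 0 lands with bottom-row=2; cleared 0 line(s) (total 0); column heights now [4 4 2 0 0 0 0], max=4
Drop 3: O rot0 at col 2 lands with bottom-row=2; cleared 0 line(s) (total 0); column heights now [4 4 4 4 0 0 0], max=4
Drop 4: I rot2 at col 1 lands with bottom-row=4; cleared 0 line(s) (total 0); column heights now [4 5 5 5 5 0 0], max=5
Test piece O rot0 at col 0 (width 2): heights before test = [4 5 5 5 5 0 0]; fits = True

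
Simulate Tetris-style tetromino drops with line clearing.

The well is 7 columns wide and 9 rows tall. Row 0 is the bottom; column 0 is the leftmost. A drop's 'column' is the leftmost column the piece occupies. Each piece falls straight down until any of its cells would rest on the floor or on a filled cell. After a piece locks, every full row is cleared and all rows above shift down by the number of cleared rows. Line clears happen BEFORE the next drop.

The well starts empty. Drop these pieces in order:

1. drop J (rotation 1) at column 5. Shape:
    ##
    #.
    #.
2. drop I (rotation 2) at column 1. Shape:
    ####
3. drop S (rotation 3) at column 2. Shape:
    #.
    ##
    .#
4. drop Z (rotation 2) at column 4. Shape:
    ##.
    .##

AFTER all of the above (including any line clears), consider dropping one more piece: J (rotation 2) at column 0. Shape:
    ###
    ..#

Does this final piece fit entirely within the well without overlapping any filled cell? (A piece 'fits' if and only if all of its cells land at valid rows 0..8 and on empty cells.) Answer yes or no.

Drop 1: J rot1 at col 5 lands with bottom-row=0; cleared 0 line(s) (total 0); column heights now [0 0 0 0 0 3 3], max=3
Drop 2: I rot2 at col 1 lands with bottom-row=0; cleared 0 line(s) (total 0); column heights now [0 1 1 1 1 3 3], max=3
Drop 3: S rot3 at col 2 lands with bottom-row=1; cleared 0 line(s) (total 0); column heights now [0 1 4 3 1 3 3], max=4
Drop 4: Z rot2 at col 4 lands with bottom-row=3; cleared 0 line(s) (total 0); column heights now [0 1 4 3 5 5 4], max=5
Test piece J rot2 at col 0 (width 3): heights before test = [0 1 4 3 5 5 4]; fits = True

Answer: yes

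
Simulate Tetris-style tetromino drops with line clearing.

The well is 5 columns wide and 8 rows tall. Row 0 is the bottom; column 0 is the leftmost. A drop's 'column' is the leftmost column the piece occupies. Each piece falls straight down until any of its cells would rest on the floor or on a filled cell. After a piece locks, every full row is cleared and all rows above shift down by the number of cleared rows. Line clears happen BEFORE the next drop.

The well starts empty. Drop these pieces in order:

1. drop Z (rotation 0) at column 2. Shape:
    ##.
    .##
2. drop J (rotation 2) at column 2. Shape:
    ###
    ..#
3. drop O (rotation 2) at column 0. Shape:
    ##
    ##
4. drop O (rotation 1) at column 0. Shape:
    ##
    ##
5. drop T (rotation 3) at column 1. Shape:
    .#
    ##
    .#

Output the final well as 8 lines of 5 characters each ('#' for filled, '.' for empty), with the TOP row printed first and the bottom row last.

Drop 1: Z rot0 at col 2 lands with bottom-row=0; cleared 0 line(s) (total 0); column heights now [0 0 2 2 1], max=2
Drop 2: J rot2 at col 2 lands with bottom-row=1; cleared 0 line(s) (total 0); column heights now [0 0 3 3 3], max=3
Drop 3: O rot2 at col 0 lands with bottom-row=0; cleared 1 line(s) (total 1); column heights now [1 1 2 2 2], max=2
Drop 4: O rot1 at col 0 lands with bottom-row=1; cleared 1 line(s) (total 2); column heights now [2 2 0 1 1], max=2
Drop 5: T rot3 at col 1 lands with bottom-row=1; cleared 0 line(s) (total 2); column heights now [2 3 4 1 1], max=4

Answer: .....
.....
.....
.....
..#..
.##..
###..
##.##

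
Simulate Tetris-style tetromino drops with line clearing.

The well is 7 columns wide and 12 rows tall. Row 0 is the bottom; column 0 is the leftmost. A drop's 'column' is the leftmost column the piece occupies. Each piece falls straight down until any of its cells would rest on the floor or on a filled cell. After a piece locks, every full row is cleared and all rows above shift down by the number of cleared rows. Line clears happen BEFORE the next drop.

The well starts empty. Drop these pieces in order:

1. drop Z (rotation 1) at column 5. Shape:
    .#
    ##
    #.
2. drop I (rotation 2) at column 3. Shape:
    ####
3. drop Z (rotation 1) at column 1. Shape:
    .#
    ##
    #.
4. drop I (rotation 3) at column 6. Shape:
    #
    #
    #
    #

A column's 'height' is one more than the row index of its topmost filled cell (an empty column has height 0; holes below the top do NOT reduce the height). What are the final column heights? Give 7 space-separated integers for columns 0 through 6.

Answer: 0 2 3 4 4 4 8

Derivation:
Drop 1: Z rot1 at col 5 lands with bottom-row=0; cleared 0 line(s) (total 0); column heights now [0 0 0 0 0 2 3], max=3
Drop 2: I rot2 at col 3 lands with bottom-row=3; cleared 0 line(s) (total 0); column heights now [0 0 0 4 4 4 4], max=4
Drop 3: Z rot1 at col 1 lands with bottom-row=0; cleared 0 line(s) (total 0); column heights now [0 2 3 4 4 4 4], max=4
Drop 4: I rot3 at col 6 lands with bottom-row=4; cleared 0 line(s) (total 0); column heights now [0 2 3 4 4 4 8], max=8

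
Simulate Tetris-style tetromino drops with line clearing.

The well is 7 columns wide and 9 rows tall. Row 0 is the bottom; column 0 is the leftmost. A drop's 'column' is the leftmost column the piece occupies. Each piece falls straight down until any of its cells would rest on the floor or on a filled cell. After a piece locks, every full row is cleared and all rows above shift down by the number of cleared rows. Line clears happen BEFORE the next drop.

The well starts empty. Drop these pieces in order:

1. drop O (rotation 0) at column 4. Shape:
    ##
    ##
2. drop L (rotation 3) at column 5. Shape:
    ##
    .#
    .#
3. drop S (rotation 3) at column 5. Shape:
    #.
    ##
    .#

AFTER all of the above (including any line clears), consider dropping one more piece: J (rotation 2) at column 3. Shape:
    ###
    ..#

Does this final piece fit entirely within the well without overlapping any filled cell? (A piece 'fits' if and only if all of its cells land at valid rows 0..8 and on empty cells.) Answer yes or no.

Answer: yes

Derivation:
Drop 1: O rot0 at col 4 lands with bottom-row=0; cleared 0 line(s) (total 0); column heights now [0 0 0 0 2 2 0], max=2
Drop 2: L rot3 at col 5 lands with bottom-row=0; cleared 0 line(s) (total 0); column heights now [0 0 0 0 2 3 3], max=3
Drop 3: S rot3 at col 5 lands with bottom-row=3; cleared 0 line(s) (total 0); column heights now [0 0 0 0 2 6 5], max=6
Test piece J rot2 at col 3 (width 3): heights before test = [0 0 0 0 2 6 5]; fits = True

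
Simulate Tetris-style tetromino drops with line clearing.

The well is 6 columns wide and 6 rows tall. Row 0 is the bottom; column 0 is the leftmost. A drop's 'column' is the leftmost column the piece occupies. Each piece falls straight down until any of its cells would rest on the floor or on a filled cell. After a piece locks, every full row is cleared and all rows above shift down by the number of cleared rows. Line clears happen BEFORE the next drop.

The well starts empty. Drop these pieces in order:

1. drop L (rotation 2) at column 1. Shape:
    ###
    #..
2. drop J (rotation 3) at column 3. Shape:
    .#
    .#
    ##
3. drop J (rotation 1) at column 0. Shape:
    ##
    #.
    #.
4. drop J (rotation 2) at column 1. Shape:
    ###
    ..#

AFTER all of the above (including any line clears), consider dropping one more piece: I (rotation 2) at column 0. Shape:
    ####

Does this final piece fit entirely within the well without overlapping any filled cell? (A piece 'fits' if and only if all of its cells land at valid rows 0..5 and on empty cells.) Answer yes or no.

Drop 1: L rot2 at col 1 lands with bottom-row=0; cleared 0 line(s) (total 0); column heights now [0 2 2 2 0 0], max=2
Drop 2: J rot3 at col 3 lands with bottom-row=2; cleared 0 line(s) (total 0); column heights now [0 2 2 3 5 0], max=5
Drop 3: J rot1 at col 0 lands with bottom-row=0; cleared 0 line(s) (total 0); column heights now [3 3 2 3 5 0], max=5
Drop 4: J rot2 at col 1 lands with bottom-row=3; cleared 0 line(s) (total 0); column heights now [3 5 5 5 5 0], max=5
Test piece I rot2 at col 0 (width 4): heights before test = [3 5 5 5 5 0]; fits = True

Answer: yes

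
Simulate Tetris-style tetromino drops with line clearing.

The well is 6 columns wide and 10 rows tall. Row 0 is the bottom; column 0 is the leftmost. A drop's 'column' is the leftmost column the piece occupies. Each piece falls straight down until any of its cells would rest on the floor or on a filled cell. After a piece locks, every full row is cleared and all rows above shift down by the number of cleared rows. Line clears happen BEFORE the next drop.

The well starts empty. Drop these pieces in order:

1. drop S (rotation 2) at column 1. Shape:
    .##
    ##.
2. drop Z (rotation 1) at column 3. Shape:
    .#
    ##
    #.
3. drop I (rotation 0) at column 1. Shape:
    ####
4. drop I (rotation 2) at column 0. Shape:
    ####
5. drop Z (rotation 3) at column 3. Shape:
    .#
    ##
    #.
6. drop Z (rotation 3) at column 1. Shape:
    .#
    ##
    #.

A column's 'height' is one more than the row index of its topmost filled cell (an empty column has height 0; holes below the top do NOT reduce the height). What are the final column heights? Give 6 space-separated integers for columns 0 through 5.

Answer: 7 9 10 9 10 0

Derivation:
Drop 1: S rot2 at col 1 lands with bottom-row=0; cleared 0 line(s) (total 0); column heights now [0 1 2 2 0 0], max=2
Drop 2: Z rot1 at col 3 lands with bottom-row=2; cleared 0 line(s) (total 0); column heights now [0 1 2 4 5 0], max=5
Drop 3: I rot0 at col 1 lands with bottom-row=5; cleared 0 line(s) (total 0); column heights now [0 6 6 6 6 0], max=6
Drop 4: I rot2 at col 0 lands with bottom-row=6; cleared 0 line(s) (total 0); column heights now [7 7 7 7 6 0], max=7
Drop 5: Z rot3 at col 3 lands with bottom-row=7; cleared 0 line(s) (total 0); column heights now [7 7 7 9 10 0], max=10
Drop 6: Z rot3 at col 1 lands with bottom-row=7; cleared 0 line(s) (total 0); column heights now [7 9 10 9 10 0], max=10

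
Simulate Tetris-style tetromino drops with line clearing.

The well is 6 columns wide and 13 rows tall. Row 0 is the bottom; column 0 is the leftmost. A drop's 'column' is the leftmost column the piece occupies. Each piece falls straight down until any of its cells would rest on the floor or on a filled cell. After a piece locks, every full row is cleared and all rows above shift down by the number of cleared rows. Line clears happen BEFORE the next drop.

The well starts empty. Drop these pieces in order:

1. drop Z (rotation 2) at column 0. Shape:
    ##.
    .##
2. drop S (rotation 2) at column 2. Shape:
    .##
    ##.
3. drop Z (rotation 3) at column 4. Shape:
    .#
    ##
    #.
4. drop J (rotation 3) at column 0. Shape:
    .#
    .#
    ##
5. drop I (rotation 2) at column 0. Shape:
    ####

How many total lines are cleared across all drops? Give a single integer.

Answer: 0

Derivation:
Drop 1: Z rot2 at col 0 lands with bottom-row=0; cleared 0 line(s) (total 0); column heights now [2 2 1 0 0 0], max=2
Drop 2: S rot2 at col 2 lands with bottom-row=1; cleared 0 line(s) (total 0); column heights now [2 2 2 3 3 0], max=3
Drop 3: Z rot3 at col 4 lands with bottom-row=3; cleared 0 line(s) (total 0); column heights now [2 2 2 3 5 6], max=6
Drop 4: J rot3 at col 0 lands with bottom-row=2; cleared 0 line(s) (total 0); column heights now [3 5 2 3 5 6], max=6
Drop 5: I rot2 at col 0 lands with bottom-row=5; cleared 0 line(s) (total 0); column heights now [6 6 6 6 5 6], max=6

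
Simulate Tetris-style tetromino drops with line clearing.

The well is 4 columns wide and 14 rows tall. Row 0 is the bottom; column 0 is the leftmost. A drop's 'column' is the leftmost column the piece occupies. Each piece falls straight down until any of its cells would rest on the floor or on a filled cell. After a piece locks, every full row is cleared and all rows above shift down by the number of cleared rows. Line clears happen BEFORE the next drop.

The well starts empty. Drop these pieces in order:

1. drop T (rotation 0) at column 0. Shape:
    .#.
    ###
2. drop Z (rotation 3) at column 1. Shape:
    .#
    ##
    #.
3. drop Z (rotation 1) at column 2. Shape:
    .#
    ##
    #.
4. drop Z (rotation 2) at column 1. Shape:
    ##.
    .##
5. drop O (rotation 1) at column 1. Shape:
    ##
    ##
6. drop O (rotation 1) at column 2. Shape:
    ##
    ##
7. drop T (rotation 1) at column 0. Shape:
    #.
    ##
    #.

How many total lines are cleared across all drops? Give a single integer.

Answer: 1

Derivation:
Drop 1: T rot0 at col 0 lands with bottom-row=0; cleared 0 line(s) (total 0); column heights now [1 2 1 0], max=2
Drop 2: Z rot3 at col 1 lands with bottom-row=2; cleared 0 line(s) (total 0); column heights now [1 4 5 0], max=5
Drop 3: Z rot1 at col 2 lands with bottom-row=5; cleared 0 line(s) (total 0); column heights now [1 4 7 8], max=8
Drop 4: Z rot2 at col 1 lands with bottom-row=8; cleared 0 line(s) (total 0); column heights now [1 10 10 9], max=10
Drop 5: O rot1 at col 1 lands with bottom-row=10; cleared 0 line(s) (total 0); column heights now [1 12 12 9], max=12
Drop 6: O rot1 at col 2 lands with bottom-row=12; cleared 0 line(s) (total 0); column heights now [1 12 14 14], max=14
Drop 7: T rot1 at col 0 lands with bottom-row=11; cleared 1 line(s) (total 1); column heights now [13 12 13 13], max=13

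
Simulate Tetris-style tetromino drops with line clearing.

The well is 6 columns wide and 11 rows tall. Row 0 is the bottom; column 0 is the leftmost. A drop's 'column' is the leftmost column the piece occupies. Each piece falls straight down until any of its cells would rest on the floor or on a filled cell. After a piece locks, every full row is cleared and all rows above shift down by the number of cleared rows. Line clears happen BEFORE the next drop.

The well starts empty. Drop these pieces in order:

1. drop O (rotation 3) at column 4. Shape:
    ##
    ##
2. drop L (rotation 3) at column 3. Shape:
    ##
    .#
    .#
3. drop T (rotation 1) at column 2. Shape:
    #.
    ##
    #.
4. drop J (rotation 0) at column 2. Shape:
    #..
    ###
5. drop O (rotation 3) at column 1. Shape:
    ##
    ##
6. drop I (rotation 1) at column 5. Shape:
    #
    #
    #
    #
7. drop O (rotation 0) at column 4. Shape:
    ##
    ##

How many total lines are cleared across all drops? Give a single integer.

Answer: 0

Derivation:
Drop 1: O rot3 at col 4 lands with bottom-row=0; cleared 0 line(s) (total 0); column heights now [0 0 0 0 2 2], max=2
Drop 2: L rot3 at col 3 lands with bottom-row=2; cleared 0 line(s) (total 0); column heights now [0 0 0 5 5 2], max=5
Drop 3: T rot1 at col 2 lands with bottom-row=4; cleared 0 line(s) (total 0); column heights now [0 0 7 6 5 2], max=7
Drop 4: J rot0 at col 2 lands with bottom-row=7; cleared 0 line(s) (total 0); column heights now [0 0 9 8 8 2], max=9
Drop 5: O rot3 at col 1 lands with bottom-row=9; cleared 0 line(s) (total 0); column heights now [0 11 11 8 8 2], max=11
Drop 6: I rot1 at col 5 lands with bottom-row=2; cleared 0 line(s) (total 0); column heights now [0 11 11 8 8 6], max=11
Drop 7: O rot0 at col 4 lands with bottom-row=8; cleared 0 line(s) (total 0); column heights now [0 11 11 8 10 10], max=11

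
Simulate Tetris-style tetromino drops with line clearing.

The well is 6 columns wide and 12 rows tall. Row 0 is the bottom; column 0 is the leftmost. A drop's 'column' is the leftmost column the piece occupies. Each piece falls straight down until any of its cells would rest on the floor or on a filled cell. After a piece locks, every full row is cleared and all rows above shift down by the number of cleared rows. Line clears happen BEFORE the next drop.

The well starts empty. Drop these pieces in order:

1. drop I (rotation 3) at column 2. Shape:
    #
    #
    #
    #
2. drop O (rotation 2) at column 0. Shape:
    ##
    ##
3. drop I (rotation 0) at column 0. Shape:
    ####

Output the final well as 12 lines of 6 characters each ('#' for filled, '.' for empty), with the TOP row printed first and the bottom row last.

Answer: ......
......
......
......
......
......
......
####..
..#...
..#...
###...
###...

Derivation:
Drop 1: I rot3 at col 2 lands with bottom-row=0; cleared 0 line(s) (total 0); column heights now [0 0 4 0 0 0], max=4
Drop 2: O rot2 at col 0 lands with bottom-row=0; cleared 0 line(s) (total 0); column heights now [2 2 4 0 0 0], max=4
Drop 3: I rot0 at col 0 lands with bottom-row=4; cleared 0 line(s) (total 0); column heights now [5 5 5 5 0 0], max=5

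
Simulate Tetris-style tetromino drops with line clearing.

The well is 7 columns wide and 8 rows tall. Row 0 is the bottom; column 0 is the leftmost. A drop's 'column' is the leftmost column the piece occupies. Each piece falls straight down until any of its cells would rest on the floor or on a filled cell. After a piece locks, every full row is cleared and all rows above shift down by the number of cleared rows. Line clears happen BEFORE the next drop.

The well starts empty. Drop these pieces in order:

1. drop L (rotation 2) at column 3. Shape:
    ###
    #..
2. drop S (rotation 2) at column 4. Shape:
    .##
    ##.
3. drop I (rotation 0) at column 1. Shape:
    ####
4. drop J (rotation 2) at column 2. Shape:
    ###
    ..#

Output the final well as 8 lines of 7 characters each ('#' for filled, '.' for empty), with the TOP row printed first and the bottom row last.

Answer: .......
.......
..###..
....#..
.######
....##.
...###.
...#...

Derivation:
Drop 1: L rot2 at col 3 lands with bottom-row=0; cleared 0 line(s) (total 0); column heights now [0 0 0 2 2 2 0], max=2
Drop 2: S rot2 at col 4 lands with bottom-row=2; cleared 0 line(s) (total 0); column heights now [0 0 0 2 3 4 4], max=4
Drop 3: I rot0 at col 1 lands with bottom-row=3; cleared 0 line(s) (total 0); column heights now [0 4 4 4 4 4 4], max=4
Drop 4: J rot2 at col 2 lands with bottom-row=4; cleared 0 line(s) (total 0); column heights now [0 4 6 6 6 4 4], max=6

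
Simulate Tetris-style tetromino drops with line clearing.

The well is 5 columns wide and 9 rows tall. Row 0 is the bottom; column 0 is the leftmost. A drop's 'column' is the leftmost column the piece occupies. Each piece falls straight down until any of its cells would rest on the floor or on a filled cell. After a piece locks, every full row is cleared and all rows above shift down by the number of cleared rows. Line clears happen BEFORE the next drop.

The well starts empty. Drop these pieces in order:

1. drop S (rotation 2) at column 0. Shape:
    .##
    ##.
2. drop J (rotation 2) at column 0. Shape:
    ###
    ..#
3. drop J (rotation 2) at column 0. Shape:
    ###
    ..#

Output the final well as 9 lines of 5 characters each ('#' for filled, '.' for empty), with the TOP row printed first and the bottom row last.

Drop 1: S rot2 at col 0 lands with bottom-row=0; cleared 0 line(s) (total 0); column heights now [1 2 2 0 0], max=2
Drop 2: J rot2 at col 0 lands with bottom-row=2; cleared 0 line(s) (total 0); column heights now [4 4 4 0 0], max=4
Drop 3: J rot2 at col 0 lands with bottom-row=4; cleared 0 line(s) (total 0); column heights now [6 6 6 0 0], max=6

Answer: .....
.....
.....
###..
..#..
###..
..#..
.##..
##...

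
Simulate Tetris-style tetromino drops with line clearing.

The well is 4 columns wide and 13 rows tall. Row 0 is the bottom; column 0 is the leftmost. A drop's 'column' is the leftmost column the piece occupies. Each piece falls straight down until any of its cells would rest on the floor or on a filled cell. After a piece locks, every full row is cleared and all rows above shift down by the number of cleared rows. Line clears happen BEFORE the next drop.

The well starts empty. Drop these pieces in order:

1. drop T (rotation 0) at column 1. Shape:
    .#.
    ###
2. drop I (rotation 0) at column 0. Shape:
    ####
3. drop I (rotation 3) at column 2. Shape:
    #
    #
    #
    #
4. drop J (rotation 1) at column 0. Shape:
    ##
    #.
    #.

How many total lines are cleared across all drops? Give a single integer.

Drop 1: T rot0 at col 1 lands with bottom-row=0; cleared 0 line(s) (total 0); column heights now [0 1 2 1], max=2
Drop 2: I rot0 at col 0 lands with bottom-row=2; cleared 1 line(s) (total 1); column heights now [0 1 2 1], max=2
Drop 3: I rot3 at col 2 lands with bottom-row=2; cleared 0 line(s) (total 1); column heights now [0 1 6 1], max=6
Drop 4: J rot1 at col 0 lands with bottom-row=0; cleared 1 line(s) (total 2); column heights now [2 2 5 0], max=5

Answer: 2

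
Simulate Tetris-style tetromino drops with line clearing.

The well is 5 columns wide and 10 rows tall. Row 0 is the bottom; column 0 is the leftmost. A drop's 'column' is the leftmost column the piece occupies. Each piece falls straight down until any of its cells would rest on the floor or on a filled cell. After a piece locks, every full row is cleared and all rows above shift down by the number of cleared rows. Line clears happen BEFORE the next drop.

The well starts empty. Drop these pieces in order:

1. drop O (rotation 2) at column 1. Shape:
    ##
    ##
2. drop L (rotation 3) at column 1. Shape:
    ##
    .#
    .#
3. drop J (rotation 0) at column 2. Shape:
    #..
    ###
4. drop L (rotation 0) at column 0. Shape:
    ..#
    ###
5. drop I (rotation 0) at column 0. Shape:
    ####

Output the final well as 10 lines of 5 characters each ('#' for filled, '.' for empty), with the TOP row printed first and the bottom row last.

Drop 1: O rot2 at col 1 lands with bottom-row=0; cleared 0 line(s) (total 0); column heights now [0 2 2 0 0], max=2
Drop 2: L rot3 at col 1 lands with bottom-row=2; cleared 0 line(s) (total 0); column heights now [0 5 5 0 0], max=5
Drop 3: J rot0 at col 2 lands with bottom-row=5; cleared 0 line(s) (total 0); column heights now [0 5 7 6 6], max=7
Drop 4: L rot0 at col 0 lands with bottom-row=7; cleared 0 line(s) (total 0); column heights now [8 8 9 6 6], max=9
Drop 5: I rot0 at col 0 lands with bottom-row=9; cleared 0 line(s) (total 0); column heights now [10 10 10 10 6], max=10

Answer: ####.
..#..
###..
..#..
..###
.##..
..#..
..#..
.##..
.##..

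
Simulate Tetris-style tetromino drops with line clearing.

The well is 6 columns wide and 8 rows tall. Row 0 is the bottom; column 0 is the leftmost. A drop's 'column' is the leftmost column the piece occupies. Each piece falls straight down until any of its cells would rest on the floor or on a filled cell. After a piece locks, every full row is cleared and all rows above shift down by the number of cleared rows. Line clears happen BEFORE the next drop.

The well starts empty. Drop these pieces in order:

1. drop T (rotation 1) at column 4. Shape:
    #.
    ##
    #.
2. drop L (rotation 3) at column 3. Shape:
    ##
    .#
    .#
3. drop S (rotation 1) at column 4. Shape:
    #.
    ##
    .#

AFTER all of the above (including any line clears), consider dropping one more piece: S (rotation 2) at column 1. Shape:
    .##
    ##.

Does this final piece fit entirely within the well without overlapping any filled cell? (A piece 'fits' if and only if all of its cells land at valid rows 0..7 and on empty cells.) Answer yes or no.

Drop 1: T rot1 at col 4 lands with bottom-row=0; cleared 0 line(s) (total 0); column heights now [0 0 0 0 3 2], max=3
Drop 2: L rot3 at col 3 lands with bottom-row=3; cleared 0 line(s) (total 0); column heights now [0 0 0 6 6 2], max=6
Drop 3: S rot1 at col 4 lands with bottom-row=5; cleared 0 line(s) (total 0); column heights now [0 0 0 6 8 7], max=8
Test piece S rot2 at col 1 (width 3): heights before test = [0 0 0 6 8 7]; fits = True

Answer: yes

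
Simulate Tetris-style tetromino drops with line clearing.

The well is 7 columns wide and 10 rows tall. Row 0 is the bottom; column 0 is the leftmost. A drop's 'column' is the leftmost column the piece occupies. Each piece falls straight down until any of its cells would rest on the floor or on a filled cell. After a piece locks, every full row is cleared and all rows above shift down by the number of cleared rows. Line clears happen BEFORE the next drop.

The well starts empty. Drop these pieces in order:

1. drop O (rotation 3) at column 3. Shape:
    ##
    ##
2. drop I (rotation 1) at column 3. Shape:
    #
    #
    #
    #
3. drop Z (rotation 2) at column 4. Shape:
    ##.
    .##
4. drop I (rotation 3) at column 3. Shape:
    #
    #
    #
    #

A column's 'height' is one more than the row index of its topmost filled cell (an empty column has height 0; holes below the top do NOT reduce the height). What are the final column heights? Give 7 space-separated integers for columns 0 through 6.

Answer: 0 0 0 10 3 3 2

Derivation:
Drop 1: O rot3 at col 3 lands with bottom-row=0; cleared 0 line(s) (total 0); column heights now [0 0 0 2 2 0 0], max=2
Drop 2: I rot1 at col 3 lands with bottom-row=2; cleared 0 line(s) (total 0); column heights now [0 0 0 6 2 0 0], max=6
Drop 3: Z rot2 at col 4 lands with bottom-row=1; cleared 0 line(s) (total 0); column heights now [0 0 0 6 3 3 2], max=6
Drop 4: I rot3 at col 3 lands with bottom-row=6; cleared 0 line(s) (total 0); column heights now [0 0 0 10 3 3 2], max=10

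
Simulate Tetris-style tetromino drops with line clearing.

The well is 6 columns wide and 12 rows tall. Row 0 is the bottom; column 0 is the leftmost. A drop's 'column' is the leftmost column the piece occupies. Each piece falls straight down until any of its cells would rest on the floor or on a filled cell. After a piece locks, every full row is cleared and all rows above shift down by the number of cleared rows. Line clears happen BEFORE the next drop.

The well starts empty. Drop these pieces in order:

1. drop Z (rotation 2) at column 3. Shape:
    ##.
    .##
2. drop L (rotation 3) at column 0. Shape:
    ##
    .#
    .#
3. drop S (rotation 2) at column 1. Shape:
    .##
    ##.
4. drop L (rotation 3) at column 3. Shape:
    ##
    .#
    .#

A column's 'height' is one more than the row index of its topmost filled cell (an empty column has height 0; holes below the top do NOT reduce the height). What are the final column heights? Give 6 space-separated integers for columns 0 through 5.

Drop 1: Z rot2 at col 3 lands with bottom-row=0; cleared 0 line(s) (total 0); column heights now [0 0 0 2 2 1], max=2
Drop 2: L rot3 at col 0 lands with bottom-row=0; cleared 0 line(s) (total 0); column heights now [3 3 0 2 2 1], max=3
Drop 3: S rot2 at col 1 lands with bottom-row=3; cleared 0 line(s) (total 0); column heights now [3 4 5 5 2 1], max=5
Drop 4: L rot3 at col 3 lands with bottom-row=3; cleared 0 line(s) (total 0); column heights now [3 4 5 6 6 1], max=6

Answer: 3 4 5 6 6 1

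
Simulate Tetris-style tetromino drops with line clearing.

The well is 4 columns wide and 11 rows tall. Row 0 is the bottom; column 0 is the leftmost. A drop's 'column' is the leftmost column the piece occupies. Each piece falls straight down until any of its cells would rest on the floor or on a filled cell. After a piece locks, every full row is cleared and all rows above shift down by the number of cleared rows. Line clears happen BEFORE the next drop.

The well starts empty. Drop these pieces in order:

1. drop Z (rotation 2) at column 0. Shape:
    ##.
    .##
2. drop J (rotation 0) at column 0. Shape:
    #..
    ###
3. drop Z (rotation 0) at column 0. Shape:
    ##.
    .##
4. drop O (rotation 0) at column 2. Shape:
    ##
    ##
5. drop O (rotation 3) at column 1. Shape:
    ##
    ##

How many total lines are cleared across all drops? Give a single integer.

Answer: 1

Derivation:
Drop 1: Z rot2 at col 0 lands with bottom-row=0; cleared 0 line(s) (total 0); column heights now [2 2 1 0], max=2
Drop 2: J rot0 at col 0 lands with bottom-row=2; cleared 0 line(s) (total 0); column heights now [4 3 3 0], max=4
Drop 3: Z rot0 at col 0 lands with bottom-row=3; cleared 0 line(s) (total 0); column heights now [5 5 4 0], max=5
Drop 4: O rot0 at col 2 lands with bottom-row=4; cleared 1 line(s) (total 1); column heights now [4 4 5 5], max=5
Drop 5: O rot3 at col 1 lands with bottom-row=5; cleared 0 line(s) (total 1); column heights now [4 7 7 5], max=7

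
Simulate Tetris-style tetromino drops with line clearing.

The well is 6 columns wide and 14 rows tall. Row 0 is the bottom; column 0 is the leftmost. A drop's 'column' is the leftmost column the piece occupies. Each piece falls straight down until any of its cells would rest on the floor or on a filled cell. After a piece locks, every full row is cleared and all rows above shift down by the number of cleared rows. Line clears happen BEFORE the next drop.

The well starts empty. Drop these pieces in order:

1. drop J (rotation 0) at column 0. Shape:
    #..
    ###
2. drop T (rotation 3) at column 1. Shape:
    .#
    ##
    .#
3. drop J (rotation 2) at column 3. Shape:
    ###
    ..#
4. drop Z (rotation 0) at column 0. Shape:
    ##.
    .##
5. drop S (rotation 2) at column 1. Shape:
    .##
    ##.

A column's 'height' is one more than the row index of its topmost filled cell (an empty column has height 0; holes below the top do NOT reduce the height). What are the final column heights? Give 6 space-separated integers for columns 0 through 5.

Drop 1: J rot0 at col 0 lands with bottom-row=0; cleared 0 line(s) (total 0); column heights now [2 1 1 0 0 0], max=2
Drop 2: T rot3 at col 1 lands with bottom-row=1; cleared 0 line(s) (total 0); column heights now [2 3 4 0 0 0], max=4
Drop 3: J rot2 at col 3 lands with bottom-row=0; cleared 0 line(s) (total 0); column heights now [2 3 4 2 2 2], max=4
Drop 4: Z rot0 at col 0 lands with bottom-row=4; cleared 0 line(s) (total 0); column heights now [6 6 5 2 2 2], max=6
Drop 5: S rot2 at col 1 lands with bottom-row=6; cleared 0 line(s) (total 0); column heights now [6 7 8 8 2 2], max=8

Answer: 6 7 8 8 2 2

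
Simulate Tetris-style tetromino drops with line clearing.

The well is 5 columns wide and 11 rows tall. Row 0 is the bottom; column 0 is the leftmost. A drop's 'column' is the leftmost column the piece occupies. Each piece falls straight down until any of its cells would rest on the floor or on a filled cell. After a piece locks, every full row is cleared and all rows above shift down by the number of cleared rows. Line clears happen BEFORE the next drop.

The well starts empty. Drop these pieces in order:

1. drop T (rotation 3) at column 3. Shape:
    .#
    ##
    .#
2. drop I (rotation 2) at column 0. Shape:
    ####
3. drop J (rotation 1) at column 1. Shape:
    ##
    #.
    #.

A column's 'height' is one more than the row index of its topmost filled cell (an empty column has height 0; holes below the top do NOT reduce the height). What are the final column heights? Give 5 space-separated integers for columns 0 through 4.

Answer: 0 3 3 2 2

Derivation:
Drop 1: T rot3 at col 3 lands with bottom-row=0; cleared 0 line(s) (total 0); column heights now [0 0 0 2 3], max=3
Drop 2: I rot2 at col 0 lands with bottom-row=2; cleared 1 line(s) (total 1); column heights now [0 0 0 2 2], max=2
Drop 3: J rot1 at col 1 lands with bottom-row=0; cleared 0 line(s) (total 1); column heights now [0 3 3 2 2], max=3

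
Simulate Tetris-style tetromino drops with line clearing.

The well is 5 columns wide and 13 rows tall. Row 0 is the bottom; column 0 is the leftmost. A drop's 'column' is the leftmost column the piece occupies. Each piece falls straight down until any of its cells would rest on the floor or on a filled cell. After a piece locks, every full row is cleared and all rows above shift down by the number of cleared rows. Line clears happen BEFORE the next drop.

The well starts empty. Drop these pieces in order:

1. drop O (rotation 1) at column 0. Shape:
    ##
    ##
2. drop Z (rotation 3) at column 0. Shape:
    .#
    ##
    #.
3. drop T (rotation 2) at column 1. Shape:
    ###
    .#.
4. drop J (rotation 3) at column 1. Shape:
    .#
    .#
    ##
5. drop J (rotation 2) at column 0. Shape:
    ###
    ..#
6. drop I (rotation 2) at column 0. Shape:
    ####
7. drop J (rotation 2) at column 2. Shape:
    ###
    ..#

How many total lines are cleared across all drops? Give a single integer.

Drop 1: O rot1 at col 0 lands with bottom-row=0; cleared 0 line(s) (total 0); column heights now [2 2 0 0 0], max=2
Drop 2: Z rot3 at col 0 lands with bottom-row=2; cleared 0 line(s) (total 0); column heights now [4 5 0 0 0], max=5
Drop 3: T rot2 at col 1 lands with bottom-row=4; cleared 0 line(s) (total 0); column heights now [4 6 6 6 0], max=6
Drop 4: J rot3 at col 1 lands with bottom-row=6; cleared 0 line(s) (total 0); column heights now [4 7 9 6 0], max=9
Drop 5: J rot2 at col 0 lands with bottom-row=9; cleared 0 line(s) (total 0); column heights now [11 11 11 6 0], max=11
Drop 6: I rot2 at col 0 lands with bottom-row=11; cleared 0 line(s) (total 0); column heights now [12 12 12 12 0], max=12
Drop 7: J rot2 at col 2 lands with bottom-row=11; cleared 1 line(s) (total 1); column heights now [11 11 12 12 12], max=12

Answer: 1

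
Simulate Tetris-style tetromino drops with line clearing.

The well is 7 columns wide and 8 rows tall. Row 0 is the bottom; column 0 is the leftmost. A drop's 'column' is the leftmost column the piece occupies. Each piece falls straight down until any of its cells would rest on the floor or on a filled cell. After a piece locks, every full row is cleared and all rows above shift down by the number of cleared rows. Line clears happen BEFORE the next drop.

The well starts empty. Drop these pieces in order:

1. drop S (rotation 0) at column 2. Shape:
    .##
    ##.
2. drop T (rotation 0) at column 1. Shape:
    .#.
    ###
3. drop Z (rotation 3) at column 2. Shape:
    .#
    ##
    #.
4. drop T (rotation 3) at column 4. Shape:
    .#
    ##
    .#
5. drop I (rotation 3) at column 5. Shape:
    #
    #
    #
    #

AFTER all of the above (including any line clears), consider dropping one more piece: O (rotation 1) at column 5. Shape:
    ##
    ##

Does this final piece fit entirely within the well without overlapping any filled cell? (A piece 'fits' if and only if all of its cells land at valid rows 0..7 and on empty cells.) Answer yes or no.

Answer: no

Derivation:
Drop 1: S rot0 at col 2 lands with bottom-row=0; cleared 0 line(s) (total 0); column heights now [0 0 1 2 2 0 0], max=2
Drop 2: T rot0 at col 1 lands with bottom-row=2; cleared 0 line(s) (total 0); column heights now [0 3 4 3 2 0 0], max=4
Drop 3: Z rot3 at col 2 lands with bottom-row=4; cleared 0 line(s) (total 0); column heights now [0 3 6 7 2 0 0], max=7
Drop 4: T rot3 at col 4 lands with bottom-row=1; cleared 0 line(s) (total 0); column heights now [0 3 6 7 3 4 0], max=7
Drop 5: I rot3 at col 5 lands with bottom-row=4; cleared 0 line(s) (total 0); column heights now [0 3 6 7 3 8 0], max=8
Test piece O rot1 at col 5 (width 2): heights before test = [0 3 6 7 3 8 0]; fits = False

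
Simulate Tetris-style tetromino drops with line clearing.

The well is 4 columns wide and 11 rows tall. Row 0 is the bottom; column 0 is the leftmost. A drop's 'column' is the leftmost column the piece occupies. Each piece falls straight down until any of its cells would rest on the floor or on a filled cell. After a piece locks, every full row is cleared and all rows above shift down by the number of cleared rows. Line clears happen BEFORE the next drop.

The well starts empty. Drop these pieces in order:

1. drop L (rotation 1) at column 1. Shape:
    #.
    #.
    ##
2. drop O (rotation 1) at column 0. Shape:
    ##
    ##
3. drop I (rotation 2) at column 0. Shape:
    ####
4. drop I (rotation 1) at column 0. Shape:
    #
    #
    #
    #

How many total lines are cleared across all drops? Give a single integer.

Answer: 1

Derivation:
Drop 1: L rot1 at col 1 lands with bottom-row=0; cleared 0 line(s) (total 0); column heights now [0 3 1 0], max=3
Drop 2: O rot1 at col 0 lands with bottom-row=3; cleared 0 line(s) (total 0); column heights now [5 5 1 0], max=5
Drop 3: I rot2 at col 0 lands with bottom-row=5; cleared 1 line(s) (total 1); column heights now [5 5 1 0], max=5
Drop 4: I rot1 at col 0 lands with bottom-row=5; cleared 0 line(s) (total 1); column heights now [9 5 1 0], max=9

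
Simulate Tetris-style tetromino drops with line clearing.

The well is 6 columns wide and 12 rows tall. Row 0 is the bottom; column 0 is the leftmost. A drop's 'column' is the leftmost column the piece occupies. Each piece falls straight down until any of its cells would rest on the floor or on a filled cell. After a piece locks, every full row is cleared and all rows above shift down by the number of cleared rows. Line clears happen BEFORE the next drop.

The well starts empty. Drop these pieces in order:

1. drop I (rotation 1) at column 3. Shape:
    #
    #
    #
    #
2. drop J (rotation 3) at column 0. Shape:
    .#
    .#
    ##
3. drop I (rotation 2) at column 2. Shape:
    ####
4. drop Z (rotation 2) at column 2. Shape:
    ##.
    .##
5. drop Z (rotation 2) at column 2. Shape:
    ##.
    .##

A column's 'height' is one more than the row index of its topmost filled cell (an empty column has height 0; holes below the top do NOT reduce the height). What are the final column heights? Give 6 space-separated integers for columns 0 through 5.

Answer: 1 3 9 9 8 5

Derivation:
Drop 1: I rot1 at col 3 lands with bottom-row=0; cleared 0 line(s) (total 0); column heights now [0 0 0 4 0 0], max=4
Drop 2: J rot3 at col 0 lands with bottom-row=0; cleared 0 line(s) (total 0); column heights now [1 3 0 4 0 0], max=4
Drop 3: I rot2 at col 2 lands with bottom-row=4; cleared 0 line(s) (total 0); column heights now [1 3 5 5 5 5], max=5
Drop 4: Z rot2 at col 2 lands with bottom-row=5; cleared 0 line(s) (total 0); column heights now [1 3 7 7 6 5], max=7
Drop 5: Z rot2 at col 2 lands with bottom-row=7; cleared 0 line(s) (total 0); column heights now [1 3 9 9 8 5], max=9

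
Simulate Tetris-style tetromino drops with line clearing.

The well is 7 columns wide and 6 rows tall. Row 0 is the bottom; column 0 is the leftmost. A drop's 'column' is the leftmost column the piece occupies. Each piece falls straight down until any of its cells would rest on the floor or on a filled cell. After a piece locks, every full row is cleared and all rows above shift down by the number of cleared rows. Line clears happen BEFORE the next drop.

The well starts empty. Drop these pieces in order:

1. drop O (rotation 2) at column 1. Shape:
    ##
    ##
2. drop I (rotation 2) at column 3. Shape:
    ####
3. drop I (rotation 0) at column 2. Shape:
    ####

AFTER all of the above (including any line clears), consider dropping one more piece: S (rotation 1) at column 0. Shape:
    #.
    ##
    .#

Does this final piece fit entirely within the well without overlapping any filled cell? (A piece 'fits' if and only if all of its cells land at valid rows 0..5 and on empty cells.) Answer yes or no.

Drop 1: O rot2 at col 1 lands with bottom-row=0; cleared 0 line(s) (total 0); column heights now [0 2 2 0 0 0 0], max=2
Drop 2: I rot2 at col 3 lands with bottom-row=0; cleared 0 line(s) (total 0); column heights now [0 2 2 1 1 1 1], max=2
Drop 3: I rot0 at col 2 lands with bottom-row=2; cleared 0 line(s) (total 0); column heights now [0 2 3 3 3 3 1], max=3
Test piece S rot1 at col 0 (width 2): heights before test = [0 2 3 3 3 3 1]; fits = True

Answer: yes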